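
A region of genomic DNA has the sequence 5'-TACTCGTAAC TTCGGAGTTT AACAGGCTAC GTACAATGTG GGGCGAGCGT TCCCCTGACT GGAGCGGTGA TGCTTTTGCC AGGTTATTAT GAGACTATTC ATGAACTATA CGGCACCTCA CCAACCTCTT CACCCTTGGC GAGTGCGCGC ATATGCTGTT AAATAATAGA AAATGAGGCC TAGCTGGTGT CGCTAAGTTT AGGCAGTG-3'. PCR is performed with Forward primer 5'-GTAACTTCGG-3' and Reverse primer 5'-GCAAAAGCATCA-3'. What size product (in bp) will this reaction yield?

Scanning the template, GTAACTTCGG occurs at positions 6–15; this primer anneals to the bottom strand there with its 3' end pointing downstream.
Reverse complement of the reverse primer: TGATGCTTTTGC. This occurs on the top strand at positions 68–79.
Amplicon spans positions 6–79: 74 bp.

74 bp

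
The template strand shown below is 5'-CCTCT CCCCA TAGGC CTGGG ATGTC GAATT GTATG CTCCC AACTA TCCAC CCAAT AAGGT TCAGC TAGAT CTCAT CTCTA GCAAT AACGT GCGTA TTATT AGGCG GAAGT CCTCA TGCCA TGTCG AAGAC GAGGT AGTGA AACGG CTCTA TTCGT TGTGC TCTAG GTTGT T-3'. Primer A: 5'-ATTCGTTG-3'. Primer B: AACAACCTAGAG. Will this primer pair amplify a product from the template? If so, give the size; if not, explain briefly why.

Yes — a 22 bp product.

Primer A (ATTCGTTG) matches the top strand at positions 150–157; it acts as a forward primer.
Primer B's reverse complement is CTCTAGGTTGTT, matching the top strand at positions 160–171; it acts as a reverse primer.
The 3' ends face each other across positions 150–171, giving a 22 bp product.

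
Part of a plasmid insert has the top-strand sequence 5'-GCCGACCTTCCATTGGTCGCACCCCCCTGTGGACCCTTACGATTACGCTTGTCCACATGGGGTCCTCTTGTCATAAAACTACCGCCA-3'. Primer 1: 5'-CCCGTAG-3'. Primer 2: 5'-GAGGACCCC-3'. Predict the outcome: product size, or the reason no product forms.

Primer 1 (CCCGTAG) does not match the top strand, and its reverse complement CTACGGG does not match either.
With no annealing site for primer 1, no amplification occurs.

No product — primer 1 has no binding site in the template.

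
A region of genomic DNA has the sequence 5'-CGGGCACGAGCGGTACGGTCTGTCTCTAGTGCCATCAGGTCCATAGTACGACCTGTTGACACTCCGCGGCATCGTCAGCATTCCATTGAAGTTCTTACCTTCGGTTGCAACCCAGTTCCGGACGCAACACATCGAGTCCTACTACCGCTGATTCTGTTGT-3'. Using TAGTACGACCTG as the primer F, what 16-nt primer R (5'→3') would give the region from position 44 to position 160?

The product's 3' end on the top strand is position 160.
The reverse primer anneals to the top strand over positions 145–160, i.e. to CCGCTGATTCTGTTGT.
Its sequence written 5'→3' is the reverse complement: ACAACAGAATCAGCGG.

5'-ACAACAGAATCAGCGG-3'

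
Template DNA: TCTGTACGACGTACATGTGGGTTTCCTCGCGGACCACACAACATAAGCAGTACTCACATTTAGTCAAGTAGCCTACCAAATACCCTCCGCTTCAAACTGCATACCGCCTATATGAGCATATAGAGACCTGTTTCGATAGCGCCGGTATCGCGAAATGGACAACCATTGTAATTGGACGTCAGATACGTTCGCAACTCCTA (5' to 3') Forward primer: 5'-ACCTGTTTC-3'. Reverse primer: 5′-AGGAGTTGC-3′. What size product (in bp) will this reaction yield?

The forward primer matches the template at positions 126–134.
Taking the reverse complement of AGGAGTTGC gives GCAACTCCT, found at positions 191–199 on the template; the primer anneals here to the top strand with its 3' end pointing upstream.
Product length = (reverse-primer end) − (forward-primer start) + 1 = 199 − 126 + 1 = 74 bp.

74 bp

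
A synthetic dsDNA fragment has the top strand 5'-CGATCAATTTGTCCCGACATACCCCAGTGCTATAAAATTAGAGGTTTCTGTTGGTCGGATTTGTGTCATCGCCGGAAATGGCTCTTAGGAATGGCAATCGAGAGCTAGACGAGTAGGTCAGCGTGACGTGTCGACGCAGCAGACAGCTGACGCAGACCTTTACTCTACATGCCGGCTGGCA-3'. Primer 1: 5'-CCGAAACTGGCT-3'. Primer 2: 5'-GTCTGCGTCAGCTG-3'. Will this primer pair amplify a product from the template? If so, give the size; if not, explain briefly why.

Primer 1 (CCGAAACTGGCT) does not match the top strand, and its reverse complement AGCCAGTTTCGG does not match either.
With no annealing site for primer 1, no amplification occurs.

No product — primer 1 has no binding site in the template.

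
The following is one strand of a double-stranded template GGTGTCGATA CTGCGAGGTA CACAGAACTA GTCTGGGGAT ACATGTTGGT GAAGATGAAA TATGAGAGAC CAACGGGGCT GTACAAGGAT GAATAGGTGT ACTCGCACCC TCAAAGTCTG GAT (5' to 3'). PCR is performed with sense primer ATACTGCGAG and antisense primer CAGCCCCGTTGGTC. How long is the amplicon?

Scanning the template, ATACTGCGAG occurs at positions 8–17; this primer anneals to the bottom strand there with its 3' end pointing downstream.
Taking the reverse complement of CAGCCCCGTTGGTC gives GACCAACGGGGCTG, found at positions 68–81 on the template; the primer anneals here to the top strand with its 3' end pointing upstream.
Amplicon spans positions 8–81: 74 bp.

74 bp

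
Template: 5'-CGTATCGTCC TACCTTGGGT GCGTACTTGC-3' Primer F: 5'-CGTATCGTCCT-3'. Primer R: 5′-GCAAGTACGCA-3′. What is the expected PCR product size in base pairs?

30 bp

Scanning the template, CGTATCGTCCT occurs at positions 1–11; this primer anneals to the bottom strand there with its 3' end pointing downstream.
Taking the reverse complement of GCAAGTACGCA gives TGCGTACTTGC, found at positions 20–30 on the template; the primer anneals here to the top strand with its 3' end pointing upstream.
Product length = (reverse-primer end) − (forward-primer start) + 1 = 30 − 1 + 1 = 30 bp.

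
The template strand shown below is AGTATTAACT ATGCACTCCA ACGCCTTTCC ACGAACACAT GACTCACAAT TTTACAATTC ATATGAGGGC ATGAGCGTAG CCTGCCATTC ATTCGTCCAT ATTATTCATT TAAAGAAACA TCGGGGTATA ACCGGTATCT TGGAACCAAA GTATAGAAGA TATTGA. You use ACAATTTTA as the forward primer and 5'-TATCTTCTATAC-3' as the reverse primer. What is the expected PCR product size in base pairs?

117 bp

Forward primer ACAATTTTA is found on the top strand at positions 46–54.
Taking the reverse complement of TATCTTCTATAC gives GTATAGAAGATA, found at positions 151–162 on the template; the primer anneals here to the top strand with its 3' end pointing upstream.
The product runs from position 46 to position 162, so its length is 162 − 46 + 1 = 117 bp.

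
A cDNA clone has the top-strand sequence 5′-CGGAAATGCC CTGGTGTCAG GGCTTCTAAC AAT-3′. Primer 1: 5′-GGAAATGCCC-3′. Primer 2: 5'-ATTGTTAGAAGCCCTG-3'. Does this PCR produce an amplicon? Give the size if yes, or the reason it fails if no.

Primer 1 (GGAAATGCCC) matches the top strand at positions 2–11; it acts as a forward primer.
Primer 2's reverse complement is CAGGGCTTCTAACAAT, matching the top strand at positions 18–33; it acts as a reverse primer.
The 3' ends face each other across positions 2–33, giving a 32 bp product.

Yes — a 32 bp product.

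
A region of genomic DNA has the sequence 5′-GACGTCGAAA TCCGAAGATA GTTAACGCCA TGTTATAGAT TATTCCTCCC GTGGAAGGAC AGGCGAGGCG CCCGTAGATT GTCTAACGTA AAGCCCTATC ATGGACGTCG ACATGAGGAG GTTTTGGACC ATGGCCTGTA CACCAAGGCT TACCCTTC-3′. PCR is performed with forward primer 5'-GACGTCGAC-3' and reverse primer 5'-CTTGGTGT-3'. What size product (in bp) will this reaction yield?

Scanning the template, GACGTCGAC occurs at positions 104–112; this primer anneals to the bottom strand there with its 3' end pointing downstream.
The reverse primer's reverse complement is ACACCAAG, which matches the template at positions 140–147.
The product runs from position 104 to position 147, so its length is 147 − 104 + 1 = 44 bp.

44 bp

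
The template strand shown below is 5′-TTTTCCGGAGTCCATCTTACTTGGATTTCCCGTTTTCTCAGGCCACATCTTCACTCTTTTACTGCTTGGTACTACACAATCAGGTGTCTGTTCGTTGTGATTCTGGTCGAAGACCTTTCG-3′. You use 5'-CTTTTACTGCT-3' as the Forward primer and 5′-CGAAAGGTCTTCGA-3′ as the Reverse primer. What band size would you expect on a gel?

65 bp

Forward primer CTTTTACTGCT is found on the top strand at positions 56–66.
Reverse complement of the reverse primer: TCGAAGACCTTTCG. This occurs on the top strand at positions 107–120.
The product runs from position 56 to position 120, so its length is 120 − 56 + 1 = 65 bp.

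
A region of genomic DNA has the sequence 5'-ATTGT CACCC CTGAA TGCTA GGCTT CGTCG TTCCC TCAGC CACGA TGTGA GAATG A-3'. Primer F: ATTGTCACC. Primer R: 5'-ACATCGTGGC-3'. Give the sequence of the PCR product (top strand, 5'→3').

5'-ATTGTCACCCCTGAATGCTAGGCTTCGTCGTTCCCTCAGCCACGATGT-3'

Forward primer ATTGTCACC is found on the top strand at positions 1–9.
Reverse complement of the reverse primer: GCCACGATGT. This occurs on the top strand at positions 39–48.
The product is the template from position 1 through 48 (48 bp).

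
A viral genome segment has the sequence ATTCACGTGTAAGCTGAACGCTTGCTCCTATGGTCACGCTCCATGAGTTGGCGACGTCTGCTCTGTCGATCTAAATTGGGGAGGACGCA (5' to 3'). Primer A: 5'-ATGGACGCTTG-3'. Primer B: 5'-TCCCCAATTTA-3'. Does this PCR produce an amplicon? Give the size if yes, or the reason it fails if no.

Primer A (ATGGACGCTTG) does not match the top strand, and its reverse complement CAAGCGTCCAT does not match either.
With no annealing site for primer A, no amplification occurs.

No product — primer A has no binding site in the template.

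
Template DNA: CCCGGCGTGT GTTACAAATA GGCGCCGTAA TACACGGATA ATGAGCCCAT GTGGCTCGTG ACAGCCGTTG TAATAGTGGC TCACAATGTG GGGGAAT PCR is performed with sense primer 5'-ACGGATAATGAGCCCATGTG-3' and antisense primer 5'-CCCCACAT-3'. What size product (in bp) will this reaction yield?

60 bp

Scanning the template, ACGGATAATGAGCCCATGTG occurs at positions 34–53; this primer anneals to the bottom strand there with its 3' end pointing downstream.
Taking the reverse complement of CCCCACAT gives ATGTGGGG, found at positions 86–93 on the template; the primer anneals here to the top strand with its 3' end pointing upstream.
Amplicon spans positions 34–93: 60 bp.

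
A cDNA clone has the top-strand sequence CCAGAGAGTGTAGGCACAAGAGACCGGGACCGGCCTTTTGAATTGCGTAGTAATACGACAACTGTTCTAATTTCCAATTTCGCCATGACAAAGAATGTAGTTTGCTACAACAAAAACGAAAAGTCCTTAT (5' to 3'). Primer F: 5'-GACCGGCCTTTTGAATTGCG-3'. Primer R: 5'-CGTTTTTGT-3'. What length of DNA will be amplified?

Forward primer GACCGGCCTTTTGAATTGCG is found on the top strand at positions 28–47.
Taking the reverse complement of CGTTTTTGT gives ACAAAAACG, found at positions 110–118 on the template; the primer anneals here to the top strand with its 3' end pointing upstream.
Product length = (reverse-primer end) − (forward-primer start) + 1 = 118 − 28 + 1 = 91 bp.

91 bp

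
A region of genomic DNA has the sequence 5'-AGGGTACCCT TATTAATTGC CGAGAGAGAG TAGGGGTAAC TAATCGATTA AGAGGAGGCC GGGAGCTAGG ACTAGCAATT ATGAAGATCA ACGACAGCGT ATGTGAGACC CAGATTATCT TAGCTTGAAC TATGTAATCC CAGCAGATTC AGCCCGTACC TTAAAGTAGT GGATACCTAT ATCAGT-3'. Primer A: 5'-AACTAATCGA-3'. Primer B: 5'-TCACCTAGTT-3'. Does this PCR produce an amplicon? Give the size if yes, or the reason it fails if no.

No product — primer B has no binding site in the template.

Primer B (TCACCTAGTT) does not match the top strand, and its reverse complement AACTAGGTGA does not match either.
With no annealing site for primer B, no amplification occurs.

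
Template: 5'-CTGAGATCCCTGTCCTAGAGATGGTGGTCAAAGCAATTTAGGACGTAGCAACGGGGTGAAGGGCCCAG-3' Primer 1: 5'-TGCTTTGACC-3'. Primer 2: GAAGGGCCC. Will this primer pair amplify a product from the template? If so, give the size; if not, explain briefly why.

No product — the primers' 3' ends point away from each other.

Primer 1 (TGCTTTGACC) has reverse complement GGTCAAAGCA, which matches the top strand at positions 26–35; primer 1 anneals to the top strand there with its 3' end pointing upstream toward position 26.
Primer 2 (GAAGGGCCC) matches the top strand directly at positions 58–66; it anneals to the bottom strand with its 3' end pointing downstream toward position 66.
The 3' ends diverge (primer 1 extends toward position 1, primer 2 toward position 68), so the primers never converge on a shared product.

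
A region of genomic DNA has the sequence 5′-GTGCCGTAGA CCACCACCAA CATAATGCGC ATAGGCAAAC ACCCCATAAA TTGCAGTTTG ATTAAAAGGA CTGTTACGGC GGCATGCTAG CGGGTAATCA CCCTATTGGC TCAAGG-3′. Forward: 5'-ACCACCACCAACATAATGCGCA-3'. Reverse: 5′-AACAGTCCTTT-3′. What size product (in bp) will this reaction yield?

66 bp

Scanning the template, ACCACCACCAACATAATGCGCA occurs at positions 10–31; this primer anneals to the bottom strand there with its 3' end pointing downstream.
Taking the reverse complement of AACAGTCCTTT gives AAAGGACTGTT, found at positions 65–75 on the template; the primer anneals here to the top strand with its 3' end pointing upstream.
The product runs from position 10 to position 75, so its length is 75 − 10 + 1 = 66 bp.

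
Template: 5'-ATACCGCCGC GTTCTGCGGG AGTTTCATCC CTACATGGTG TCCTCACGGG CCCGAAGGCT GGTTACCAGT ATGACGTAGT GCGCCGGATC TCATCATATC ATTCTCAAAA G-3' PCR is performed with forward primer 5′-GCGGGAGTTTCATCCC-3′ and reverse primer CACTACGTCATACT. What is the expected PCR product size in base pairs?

66 bp

Forward primer GCGGGAGTTTCATCCC is found on the top strand at positions 16–31.
Taking the reverse complement of CACTACGTCATACT gives AGTATGACGTAGTG, found at positions 68–81 on the template; the primer anneals here to the top strand with its 3' end pointing upstream.
Amplicon spans positions 16–81: 66 bp.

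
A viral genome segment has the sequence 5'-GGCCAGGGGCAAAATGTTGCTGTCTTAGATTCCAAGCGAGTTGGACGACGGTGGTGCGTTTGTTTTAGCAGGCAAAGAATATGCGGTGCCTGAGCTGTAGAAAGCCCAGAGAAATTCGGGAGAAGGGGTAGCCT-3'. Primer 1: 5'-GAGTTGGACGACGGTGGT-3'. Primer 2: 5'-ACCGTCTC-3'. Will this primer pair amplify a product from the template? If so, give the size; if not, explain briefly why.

Primer 2 (ACCGTCTC) does not match the top strand, and its reverse complement GAGACGGT does not match either.
With no annealing site for primer 2, no amplification occurs.

No product — primer 2 has no binding site in the template.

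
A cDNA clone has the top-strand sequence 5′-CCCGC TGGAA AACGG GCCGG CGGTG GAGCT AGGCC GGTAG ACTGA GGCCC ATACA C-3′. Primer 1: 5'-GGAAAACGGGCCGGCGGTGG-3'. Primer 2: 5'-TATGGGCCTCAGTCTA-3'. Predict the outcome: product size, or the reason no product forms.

Yes — a 47 bp product.

Primer 1 (GGAAAACGGGCCGGCGGTGG) matches the top strand at positions 7–26; it acts as a forward primer.
Primer 2's reverse complement is TAGACTGAGGCCCATA, matching the top strand at positions 38–53; it acts as a reverse primer.
The 3' ends face each other across positions 7–53, giving a 47 bp product.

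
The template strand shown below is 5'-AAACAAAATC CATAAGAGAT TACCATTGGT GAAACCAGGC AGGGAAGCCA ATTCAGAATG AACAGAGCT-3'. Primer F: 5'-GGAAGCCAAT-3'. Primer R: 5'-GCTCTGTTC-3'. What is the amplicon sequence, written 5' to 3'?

Forward primer GGAAGCCAAT is found on the top strand at positions 43–52.
Reverse complement of the reverse primer: GAACAGAGC. This occurs on the top strand at positions 60–68.
The product is the template from position 43 through 68 (26 bp).

5'-GGAAGCCAATTCAGAATGAACAGAGC-3'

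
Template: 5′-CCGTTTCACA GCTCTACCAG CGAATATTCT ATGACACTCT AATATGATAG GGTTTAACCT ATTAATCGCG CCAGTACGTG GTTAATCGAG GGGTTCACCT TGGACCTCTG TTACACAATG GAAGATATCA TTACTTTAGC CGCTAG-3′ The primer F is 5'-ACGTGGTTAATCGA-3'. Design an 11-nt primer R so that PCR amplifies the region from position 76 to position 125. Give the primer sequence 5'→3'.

5'-TCTTCCATTGT-3'

The product's 3' end on the top strand is position 125.
The reverse primer anneals to the top strand over positions 115–125, i.e. to ACAATGGAAGA.
Its sequence written 5'→3' is the reverse complement: TCTTCCATTGT.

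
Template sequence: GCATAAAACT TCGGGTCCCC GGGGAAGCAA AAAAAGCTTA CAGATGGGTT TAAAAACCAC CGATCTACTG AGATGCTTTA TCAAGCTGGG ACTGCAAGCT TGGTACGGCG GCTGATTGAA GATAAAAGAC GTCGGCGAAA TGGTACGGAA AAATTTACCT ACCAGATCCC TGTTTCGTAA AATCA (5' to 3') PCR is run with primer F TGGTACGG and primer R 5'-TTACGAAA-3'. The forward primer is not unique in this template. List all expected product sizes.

80 bp, 40 bp

The forward primer TGGTACGG matches the top strand at positions 101–108, 141–148.
The reverse primer's reverse complement is TTTCGTAA, matching at positions 173–180.
Each forward site pairs with the reverse site to give a product ending at position 180: sizes 80, 40 bp.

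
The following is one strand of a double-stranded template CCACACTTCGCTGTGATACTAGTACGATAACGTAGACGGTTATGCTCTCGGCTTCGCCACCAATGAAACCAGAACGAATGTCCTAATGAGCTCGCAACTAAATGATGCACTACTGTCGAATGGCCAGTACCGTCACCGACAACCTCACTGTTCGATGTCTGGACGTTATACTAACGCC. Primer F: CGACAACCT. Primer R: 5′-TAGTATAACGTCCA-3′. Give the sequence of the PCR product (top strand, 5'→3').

Forward primer CGACAACCT is found on the top strand at positions 137–145.
The reverse primer's reverse complement is TGGACGTTATACTA, which matches the template at positions 160–173.
The product is the template from position 137 through 173 (37 bp).

5'-CGACAACCTCACTGTTCGATGTCTGGACGTTATACTA-3'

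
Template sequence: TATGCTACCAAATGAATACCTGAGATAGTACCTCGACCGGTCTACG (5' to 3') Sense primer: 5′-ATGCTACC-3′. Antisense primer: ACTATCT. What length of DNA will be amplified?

28 bp

The forward primer matches the template at positions 2–9.
Taking the reverse complement of ACTATCT gives AGATAGT, found at positions 23–29 on the template; the primer anneals here to the top strand with its 3' end pointing upstream.
Product length = (reverse-primer end) − (forward-primer start) + 1 = 29 − 2 + 1 = 28 bp.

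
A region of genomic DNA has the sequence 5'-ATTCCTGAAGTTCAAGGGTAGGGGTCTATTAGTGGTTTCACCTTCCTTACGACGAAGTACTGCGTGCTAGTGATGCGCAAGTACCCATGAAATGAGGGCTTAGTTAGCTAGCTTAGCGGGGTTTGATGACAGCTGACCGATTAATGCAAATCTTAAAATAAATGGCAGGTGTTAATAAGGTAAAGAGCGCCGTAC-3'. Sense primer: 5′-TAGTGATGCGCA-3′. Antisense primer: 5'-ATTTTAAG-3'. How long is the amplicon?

92 bp

Forward primer TAGTGATGCGCA is found on the top strand at positions 68–79.
The reverse primer's reverse complement is CTTAAAAT, which matches the template at positions 152–159.
Product length = (reverse-primer end) − (forward-primer start) + 1 = 159 − 68 + 1 = 92 bp.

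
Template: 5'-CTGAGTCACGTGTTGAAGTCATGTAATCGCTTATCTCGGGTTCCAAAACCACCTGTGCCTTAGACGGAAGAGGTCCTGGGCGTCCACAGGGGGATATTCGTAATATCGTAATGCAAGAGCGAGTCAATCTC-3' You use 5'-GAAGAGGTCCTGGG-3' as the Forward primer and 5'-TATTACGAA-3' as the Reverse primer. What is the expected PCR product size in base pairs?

39 bp

Scanning the template, GAAGAGGTCCTGGG occurs at positions 67–80; this primer anneals to the bottom strand there with its 3' end pointing downstream.
The reverse primer's reverse complement is TTCGTAATA, which matches the template at positions 97–105.
The product runs from position 67 to position 105, so its length is 105 − 67 + 1 = 39 bp.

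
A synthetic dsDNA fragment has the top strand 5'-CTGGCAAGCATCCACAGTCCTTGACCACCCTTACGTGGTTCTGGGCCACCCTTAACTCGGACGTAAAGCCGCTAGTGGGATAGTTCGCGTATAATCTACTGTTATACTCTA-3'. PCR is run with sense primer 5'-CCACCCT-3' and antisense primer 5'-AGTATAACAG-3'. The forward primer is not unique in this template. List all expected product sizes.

84 bp, 63 bp

The forward primer CCACCCT matches the top strand at positions 25–31, 46–52.
The reverse primer's reverse complement is CTGTTATACT, matching at positions 99–108.
Each forward site pairs with the reverse site to give a product ending at position 108: sizes 84, 63 bp.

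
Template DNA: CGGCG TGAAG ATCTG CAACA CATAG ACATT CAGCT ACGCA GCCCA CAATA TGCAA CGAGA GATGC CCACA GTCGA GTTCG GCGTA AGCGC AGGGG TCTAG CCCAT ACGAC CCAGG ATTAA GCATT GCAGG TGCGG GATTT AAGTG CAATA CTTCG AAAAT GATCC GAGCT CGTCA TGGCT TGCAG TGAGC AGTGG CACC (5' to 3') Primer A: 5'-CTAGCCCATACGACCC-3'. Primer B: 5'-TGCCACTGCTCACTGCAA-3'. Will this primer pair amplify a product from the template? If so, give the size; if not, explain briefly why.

Primer A (CTAGCCCATACGACCC) matches the top strand at positions 97–112; it acts as a forward primer.
Primer B's reverse complement is TTGCAGTGAGCAGTGGCA, matching the top strand at positions 180–197; it acts as a reverse primer.
The 3' ends face each other across positions 97–197, giving a 101 bp product.

Yes — a 101 bp product.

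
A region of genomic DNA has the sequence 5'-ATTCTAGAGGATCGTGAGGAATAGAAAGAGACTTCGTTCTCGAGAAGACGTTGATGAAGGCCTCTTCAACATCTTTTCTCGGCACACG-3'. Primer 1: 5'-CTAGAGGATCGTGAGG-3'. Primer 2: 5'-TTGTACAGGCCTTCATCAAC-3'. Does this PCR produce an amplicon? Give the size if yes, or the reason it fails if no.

Primer 2 (TTGTACAGGCCTTCATCAAC) does not match the top strand, and its reverse complement GTTGATGAAGGCCTGTACAA does not match either.
With no annealing site for primer 2, no amplification occurs.

No product — primer 2 has no binding site in the template.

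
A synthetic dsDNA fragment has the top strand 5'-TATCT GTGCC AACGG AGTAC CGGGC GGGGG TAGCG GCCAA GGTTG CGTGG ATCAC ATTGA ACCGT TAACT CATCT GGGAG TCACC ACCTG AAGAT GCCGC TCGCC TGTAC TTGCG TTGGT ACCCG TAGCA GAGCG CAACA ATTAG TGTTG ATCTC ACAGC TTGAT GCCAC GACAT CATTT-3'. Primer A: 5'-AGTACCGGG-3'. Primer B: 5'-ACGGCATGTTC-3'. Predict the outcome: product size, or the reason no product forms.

Primer B (ACGGCATGTTC) does not match the top strand, and its reverse complement GAACATGCCGT does not match either.
With no annealing site for primer B, no amplification occurs.

No product — primer B has no binding site in the template.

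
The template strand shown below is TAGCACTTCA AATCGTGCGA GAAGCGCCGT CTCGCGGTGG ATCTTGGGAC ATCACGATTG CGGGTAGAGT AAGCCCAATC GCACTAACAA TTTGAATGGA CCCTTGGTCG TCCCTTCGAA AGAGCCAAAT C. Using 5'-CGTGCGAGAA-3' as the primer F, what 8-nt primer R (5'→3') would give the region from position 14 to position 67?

The product's 3' end on the top strand is position 67.
The reverse primer anneals to the top strand over positions 60–67, i.e. to GCGGGTAG.
Its sequence written 5'→3' is the reverse complement: CTACCCGC.

5'-CTACCCGC-3'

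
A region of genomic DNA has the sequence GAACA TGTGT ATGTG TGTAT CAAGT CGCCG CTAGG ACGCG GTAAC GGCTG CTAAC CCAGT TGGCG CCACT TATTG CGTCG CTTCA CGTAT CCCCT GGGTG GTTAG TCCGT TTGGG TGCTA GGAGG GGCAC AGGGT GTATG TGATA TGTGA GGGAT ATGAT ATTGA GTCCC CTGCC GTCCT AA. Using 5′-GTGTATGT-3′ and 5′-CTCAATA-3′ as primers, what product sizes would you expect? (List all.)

The forward primer GTGTATGT matches the top strand at positions 7–14, 134–141.
The reverse primer's reverse complement is TATTGAG, matching at positions 160–166.
Each forward site pairs with the reverse site to give a product ending at position 166: sizes 160, 33 bp.

160 bp, 33 bp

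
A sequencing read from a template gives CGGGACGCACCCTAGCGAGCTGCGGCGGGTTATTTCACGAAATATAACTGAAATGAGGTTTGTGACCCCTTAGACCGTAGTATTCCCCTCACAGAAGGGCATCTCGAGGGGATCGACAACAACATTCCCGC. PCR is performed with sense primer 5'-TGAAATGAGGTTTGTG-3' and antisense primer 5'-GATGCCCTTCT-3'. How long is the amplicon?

55 bp

Forward primer TGAAATGAGGTTTGTG is found on the top strand at positions 49–64.
Reverse complement of the reverse primer: AGAAGGGCATC. This occurs on the top strand at positions 93–103.
The product runs from position 49 to position 103, so its length is 103 − 49 + 1 = 55 bp.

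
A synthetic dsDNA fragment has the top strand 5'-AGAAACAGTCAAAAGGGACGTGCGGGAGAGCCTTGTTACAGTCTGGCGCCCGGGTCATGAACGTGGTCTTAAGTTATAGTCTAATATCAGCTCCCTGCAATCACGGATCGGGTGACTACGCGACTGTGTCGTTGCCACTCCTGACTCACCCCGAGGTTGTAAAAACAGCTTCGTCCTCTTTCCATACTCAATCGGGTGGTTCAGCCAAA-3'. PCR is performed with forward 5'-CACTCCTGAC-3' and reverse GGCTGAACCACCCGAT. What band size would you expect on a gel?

The forward primer matches the template at positions 136–145.
Taking the reverse complement of GGCTGAACCACCCGAT gives ATCGGGTGGTTCAGCC, found at positions 191–206 on the template; the primer anneals here to the top strand with its 3' end pointing upstream.
Amplicon spans positions 136–206: 71 bp.

71 bp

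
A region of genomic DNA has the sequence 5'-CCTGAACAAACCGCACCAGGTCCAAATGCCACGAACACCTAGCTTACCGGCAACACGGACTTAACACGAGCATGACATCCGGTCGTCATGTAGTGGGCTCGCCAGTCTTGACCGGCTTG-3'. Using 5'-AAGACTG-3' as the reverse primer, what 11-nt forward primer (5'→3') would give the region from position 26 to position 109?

The reverse primer's reverse complement CAGTCTT matches the template at positions 103–109; the product starts at position 26.
The forward primer is identical to the top strand over positions 26–36: ATGCCACGAAC.

5'-ATGCCACGAAC-3'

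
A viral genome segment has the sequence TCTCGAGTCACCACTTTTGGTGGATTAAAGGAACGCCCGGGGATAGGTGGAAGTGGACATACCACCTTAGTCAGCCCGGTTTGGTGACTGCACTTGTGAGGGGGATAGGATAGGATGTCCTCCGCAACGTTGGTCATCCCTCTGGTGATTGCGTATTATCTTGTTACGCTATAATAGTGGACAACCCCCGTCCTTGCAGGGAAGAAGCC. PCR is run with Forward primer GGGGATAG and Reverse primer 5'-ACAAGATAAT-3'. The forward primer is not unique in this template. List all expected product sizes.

126 bp, 64 bp

The forward primer GGGGATAG matches the top strand at positions 39–46, 101–108.
The reverse primer's reverse complement is ATTATCTTGT, matching at positions 155–164.
Each forward site pairs with the reverse site to give a product ending at position 164: sizes 126, 64 bp.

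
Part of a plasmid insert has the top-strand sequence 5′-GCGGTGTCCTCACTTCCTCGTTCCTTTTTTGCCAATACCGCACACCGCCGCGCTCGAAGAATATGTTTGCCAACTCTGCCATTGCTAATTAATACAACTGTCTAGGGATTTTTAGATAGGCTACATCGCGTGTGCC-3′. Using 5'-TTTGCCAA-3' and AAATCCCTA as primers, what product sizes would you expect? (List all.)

The forward primer TTTGCCAA matches the top strand at positions 28–35, 66–73.
The reverse primer's reverse complement is TAGGGATTT, matching at positions 103–111.
Each forward site pairs with the reverse site to give a product ending at position 111: sizes 84, 46 bp.

84 bp, 46 bp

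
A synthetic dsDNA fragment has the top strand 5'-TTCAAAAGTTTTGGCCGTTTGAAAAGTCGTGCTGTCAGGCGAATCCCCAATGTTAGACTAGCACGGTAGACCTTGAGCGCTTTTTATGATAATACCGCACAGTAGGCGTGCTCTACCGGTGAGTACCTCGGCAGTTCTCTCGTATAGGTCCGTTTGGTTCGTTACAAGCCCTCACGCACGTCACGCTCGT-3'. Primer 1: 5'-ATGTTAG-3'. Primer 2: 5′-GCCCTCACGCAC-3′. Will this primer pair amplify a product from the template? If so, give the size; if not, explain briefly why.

Primer 1 (ATGTTAG) matches the top strand at positions 50–56 (3' end points downstream).
Primer 2 (GCCCTCACGCAC) also matches the top strand directly, at positions 168–179 — its reverse complement GTGCGTGAGGGC is not present.
Both primers anneal to the bottom strand with 3' ends pointing the same way, so neither can prime synthesis back toward the other.

No product — both primers anneal to the same strand and extend in the same direction.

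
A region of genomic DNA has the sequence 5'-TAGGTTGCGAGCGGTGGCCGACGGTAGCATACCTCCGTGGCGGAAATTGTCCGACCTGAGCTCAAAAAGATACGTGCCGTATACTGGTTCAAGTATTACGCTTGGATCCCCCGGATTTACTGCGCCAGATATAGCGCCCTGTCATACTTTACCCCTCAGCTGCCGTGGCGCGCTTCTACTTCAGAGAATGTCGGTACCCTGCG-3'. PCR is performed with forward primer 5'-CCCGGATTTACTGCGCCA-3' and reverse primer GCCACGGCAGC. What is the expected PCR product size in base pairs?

The forward primer matches the template at positions 110–127.
Reverse complement of the reverse primer: GCTGCCGTGGC. This occurs on the top strand at positions 159–169.
Amplicon spans positions 110–169: 60 bp.

60 bp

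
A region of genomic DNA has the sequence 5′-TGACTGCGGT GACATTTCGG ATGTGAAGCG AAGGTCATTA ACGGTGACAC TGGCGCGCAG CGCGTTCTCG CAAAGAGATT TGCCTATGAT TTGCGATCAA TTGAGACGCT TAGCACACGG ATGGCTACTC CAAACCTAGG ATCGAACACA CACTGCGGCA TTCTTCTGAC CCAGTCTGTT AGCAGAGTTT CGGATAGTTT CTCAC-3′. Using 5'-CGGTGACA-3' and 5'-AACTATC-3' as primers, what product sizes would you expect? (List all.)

The forward primer CGGTGACA matches the top strand at positions 7–14, 42–49.
The reverse primer's reverse complement is GATAGTT, matching at positions 193–199.
Each forward site pairs with the reverse site to give a product ending at position 199: sizes 193, 158 bp.

193 bp, 158 bp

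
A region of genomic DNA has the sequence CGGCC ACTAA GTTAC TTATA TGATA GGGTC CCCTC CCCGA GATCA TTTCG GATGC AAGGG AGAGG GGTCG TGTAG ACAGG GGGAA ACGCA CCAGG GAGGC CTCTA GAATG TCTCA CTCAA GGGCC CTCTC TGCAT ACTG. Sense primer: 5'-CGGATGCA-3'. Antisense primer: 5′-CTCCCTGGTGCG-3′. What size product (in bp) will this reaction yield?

50 bp

The forward primer matches the template at positions 49–56.
Reverse complement of the reverse primer: CGCACCAGGGAG. This occurs on the top strand at positions 87–98.
Product length = (reverse-primer end) − (forward-primer start) + 1 = 98 − 49 + 1 = 50 bp.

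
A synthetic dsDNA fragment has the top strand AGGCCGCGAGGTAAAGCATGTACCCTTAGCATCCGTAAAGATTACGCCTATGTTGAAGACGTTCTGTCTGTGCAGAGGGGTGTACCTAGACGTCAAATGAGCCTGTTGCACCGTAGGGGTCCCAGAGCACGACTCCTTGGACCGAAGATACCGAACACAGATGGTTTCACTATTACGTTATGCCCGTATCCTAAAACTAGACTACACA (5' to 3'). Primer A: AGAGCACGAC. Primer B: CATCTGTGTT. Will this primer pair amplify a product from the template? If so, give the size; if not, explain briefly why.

Yes — a 40 bp product.

Primer A (AGAGCACGAC) matches the top strand at positions 124–133; it acts as a forward primer.
Primer B's reverse complement is AACACAGATG, matching the top strand at positions 154–163; it acts as a reverse primer.
The 3' ends face each other across positions 124–163, giving a 40 bp product.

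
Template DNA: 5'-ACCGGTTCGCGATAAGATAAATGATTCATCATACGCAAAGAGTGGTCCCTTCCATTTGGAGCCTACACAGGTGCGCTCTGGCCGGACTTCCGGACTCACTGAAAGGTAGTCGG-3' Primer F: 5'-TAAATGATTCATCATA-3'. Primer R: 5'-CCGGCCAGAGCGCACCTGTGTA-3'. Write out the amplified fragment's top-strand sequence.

5'-TAAATGATTCATCATACGCAAAGAGTGGTCCCTTCCATTTGGAGCCTACACAGGTGCGCTCTGGCCGG-3'

Scanning the template, TAAATGATTCATCATA occurs at positions 18–33; this primer anneals to the bottom strand there with its 3' end pointing downstream.
Taking the reverse complement of CCGGCCAGAGCGCACCTGTGTA gives TACACAGGTGCGCTCTGGCCGG, found at positions 64–85 on the template; the primer anneals here to the top strand with its 3' end pointing upstream.
The product is the template from position 18 through 85 (68 bp).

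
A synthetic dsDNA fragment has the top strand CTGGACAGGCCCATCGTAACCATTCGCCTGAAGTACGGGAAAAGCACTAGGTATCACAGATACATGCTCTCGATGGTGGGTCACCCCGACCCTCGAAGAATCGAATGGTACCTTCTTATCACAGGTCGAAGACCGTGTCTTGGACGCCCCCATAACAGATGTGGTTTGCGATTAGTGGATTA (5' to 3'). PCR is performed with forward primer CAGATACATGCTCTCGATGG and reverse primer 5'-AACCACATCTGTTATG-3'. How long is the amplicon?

110 bp

Forward primer CAGATACATGCTCTCGATGG is found on the top strand at positions 57–76.
The reverse primer's reverse complement is CATAACAGATGTGGTT, which matches the template at positions 151–166.
Amplicon spans positions 57–166: 110 bp.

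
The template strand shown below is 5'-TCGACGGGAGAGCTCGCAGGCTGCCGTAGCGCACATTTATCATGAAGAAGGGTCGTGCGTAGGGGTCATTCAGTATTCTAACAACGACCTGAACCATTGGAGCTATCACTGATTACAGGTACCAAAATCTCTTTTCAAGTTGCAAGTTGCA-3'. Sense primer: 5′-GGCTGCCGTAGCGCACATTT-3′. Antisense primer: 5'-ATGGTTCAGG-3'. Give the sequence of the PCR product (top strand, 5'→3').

The forward primer matches the template at positions 19–38.
The reverse primer's reverse complement is CCTGAACCAT, which matches the template at positions 88–97.
The product is the template from position 19 through 97 (79 bp).

5'-GGCTGCCGTAGCGCACATTTATCATGAAGAAGGGTCGTGCGTAGGGGTCATTCAGTATTCTAACAACGACCTGAACCAT-3'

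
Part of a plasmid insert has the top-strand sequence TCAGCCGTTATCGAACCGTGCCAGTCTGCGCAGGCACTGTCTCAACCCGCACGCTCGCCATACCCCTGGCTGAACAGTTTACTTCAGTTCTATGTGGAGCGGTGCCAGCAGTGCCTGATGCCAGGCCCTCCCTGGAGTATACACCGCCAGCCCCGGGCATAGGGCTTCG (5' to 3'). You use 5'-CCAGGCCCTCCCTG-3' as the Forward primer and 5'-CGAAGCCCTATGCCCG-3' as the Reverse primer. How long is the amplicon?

49 bp

Scanning the template, CCAGGCCCTCCCTG occurs at positions 121–134; this primer anneals to the bottom strand there with its 3' end pointing downstream.
The reverse primer's reverse complement is CGGGCATAGGGCTTCG, which matches the template at positions 154–169.
Product length = (reverse-primer end) − (forward-primer start) + 1 = 169 − 121 + 1 = 49 bp.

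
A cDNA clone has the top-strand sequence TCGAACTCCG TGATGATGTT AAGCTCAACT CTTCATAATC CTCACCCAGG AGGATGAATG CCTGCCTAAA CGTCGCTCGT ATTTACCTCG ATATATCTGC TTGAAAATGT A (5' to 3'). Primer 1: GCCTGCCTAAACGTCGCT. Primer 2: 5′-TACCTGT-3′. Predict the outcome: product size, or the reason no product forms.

No product — primer 2 has no binding site in the template.

Primer 2 (TACCTGT) does not match the top strand, and its reverse complement ACAGGTA does not match either.
With no annealing site for primer 2, no amplification occurs.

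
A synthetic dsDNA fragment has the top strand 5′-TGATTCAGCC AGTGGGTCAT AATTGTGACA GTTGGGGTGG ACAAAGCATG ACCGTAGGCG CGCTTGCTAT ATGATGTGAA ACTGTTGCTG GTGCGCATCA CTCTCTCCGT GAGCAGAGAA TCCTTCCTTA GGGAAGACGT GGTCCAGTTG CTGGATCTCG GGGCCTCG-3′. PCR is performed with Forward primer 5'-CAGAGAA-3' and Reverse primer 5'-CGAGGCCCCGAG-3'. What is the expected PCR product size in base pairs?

55 bp

Forward primer CAGAGAA is found on the top strand at positions 114–120.
Taking the reverse complement of CGAGGCCCCGAG gives CTCGGGGCCTCG, found at positions 157–168 on the template; the primer anneals here to the top strand with its 3' end pointing upstream.
Amplicon spans positions 114–168: 55 bp.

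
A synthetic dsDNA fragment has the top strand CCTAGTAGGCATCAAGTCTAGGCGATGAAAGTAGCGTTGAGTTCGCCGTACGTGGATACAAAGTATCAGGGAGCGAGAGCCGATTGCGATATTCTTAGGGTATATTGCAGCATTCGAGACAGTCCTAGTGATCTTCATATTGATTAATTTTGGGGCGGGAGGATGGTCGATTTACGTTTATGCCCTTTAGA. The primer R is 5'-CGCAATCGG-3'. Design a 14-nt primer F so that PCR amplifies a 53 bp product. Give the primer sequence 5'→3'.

The reverse primer's reverse complement CCGATTGCG matches the template at positions 80–88, so the product ends at position 88.
A 53 bp product then starts at position 88 − 53 + 1 = 36.
The forward primer is identical to the top strand there: GTTGAGTTCGCCGT.

5'-GTTGAGTTCGCCGT-3'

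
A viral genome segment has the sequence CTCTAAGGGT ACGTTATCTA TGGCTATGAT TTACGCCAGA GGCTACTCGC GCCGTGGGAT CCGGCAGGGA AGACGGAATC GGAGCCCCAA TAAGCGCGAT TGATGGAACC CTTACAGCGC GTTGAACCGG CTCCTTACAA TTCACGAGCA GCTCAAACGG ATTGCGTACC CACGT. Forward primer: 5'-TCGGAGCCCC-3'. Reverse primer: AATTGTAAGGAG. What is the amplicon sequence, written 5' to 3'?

5'-TCGGAGCCCCAATAAGCGCGATTGATGGAACCCTTACAGCGCGTTGAACCGGCTCCTTACAATT-3'

Forward primer TCGGAGCCCC is found on the top strand at positions 79–88.
Taking the reverse complement of AATTGTAAGGAG gives CTCCTTACAATT, found at positions 131–142 on the template; the primer anneals here to the top strand with its 3' end pointing upstream.
The product is the template from position 79 through 142 (64 bp).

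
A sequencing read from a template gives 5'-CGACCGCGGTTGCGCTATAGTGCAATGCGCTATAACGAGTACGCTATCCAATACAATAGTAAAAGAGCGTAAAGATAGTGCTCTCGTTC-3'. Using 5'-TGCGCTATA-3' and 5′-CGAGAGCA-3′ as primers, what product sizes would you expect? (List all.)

The forward primer TGCGCTATA matches the top strand at positions 11–19, 26–34.
The reverse primer's reverse complement is TGCTCTCG, matching at positions 79–86.
Each forward site pairs with the reverse site to give a product ending at position 86: sizes 76, 61 bp.

76 bp, 61 bp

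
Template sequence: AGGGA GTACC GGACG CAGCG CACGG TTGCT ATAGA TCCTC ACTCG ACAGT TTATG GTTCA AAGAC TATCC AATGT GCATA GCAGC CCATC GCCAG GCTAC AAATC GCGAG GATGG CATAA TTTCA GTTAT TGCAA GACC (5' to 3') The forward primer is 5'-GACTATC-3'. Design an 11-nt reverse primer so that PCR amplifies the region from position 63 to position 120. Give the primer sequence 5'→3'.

5'-TTATGCCATCC-3'

The product's 3' end on the top strand is position 120.
The reverse primer anneals to the top strand over positions 110–120, i.e. to GGATGGCATAA.
Its sequence written 5'→3' is the reverse complement: TTATGCCATCC.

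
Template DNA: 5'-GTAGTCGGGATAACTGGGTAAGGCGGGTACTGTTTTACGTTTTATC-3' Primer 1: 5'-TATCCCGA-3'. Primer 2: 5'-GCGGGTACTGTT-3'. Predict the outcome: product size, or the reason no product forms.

Primer 1 (TATCCCGA) has reverse complement TCGGGATA, which matches the top strand at positions 5–12; primer 1 anneals to the top strand there with its 3' end pointing upstream toward position 5.
Primer 2 (GCGGGTACTGTT) matches the top strand directly at positions 23–34; it anneals to the bottom strand with its 3' end pointing downstream toward position 34.
The 3' ends diverge (primer 1 extends toward position 1, primer 2 toward position 46), so the primers never converge on a shared product.

No product — the primers' 3' ends point away from each other.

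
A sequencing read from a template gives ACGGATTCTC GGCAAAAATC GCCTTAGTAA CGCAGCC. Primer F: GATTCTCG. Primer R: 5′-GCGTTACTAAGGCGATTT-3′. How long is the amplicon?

30 bp

Scanning the template, GATTCTCG occurs at positions 4–11; this primer anneals to the bottom strand there with its 3' end pointing downstream.
Taking the reverse complement of GCGTTACTAAGGCGATTT gives AAATCGCCTTAGTAACGC, found at positions 16–33 on the template; the primer anneals here to the top strand with its 3' end pointing upstream.
Amplicon spans positions 4–33: 30 bp.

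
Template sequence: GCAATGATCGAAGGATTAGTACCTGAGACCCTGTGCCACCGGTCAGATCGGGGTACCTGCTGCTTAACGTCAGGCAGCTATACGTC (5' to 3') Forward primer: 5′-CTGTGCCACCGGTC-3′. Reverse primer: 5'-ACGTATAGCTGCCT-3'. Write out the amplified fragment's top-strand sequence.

Forward primer CTGTGCCACCGGTC is found on the top strand at positions 31–44.
Reverse complement of the reverse primer: AGGCAGCTATACGT. This occurs on the top strand at positions 72–85.
The product is the template from position 31 through 85 (55 bp).

5'-CTGTGCCACCGGTCAGATCGGGGTACCTGCTGCTTAACGTCAGGCAGCTATACGT-3'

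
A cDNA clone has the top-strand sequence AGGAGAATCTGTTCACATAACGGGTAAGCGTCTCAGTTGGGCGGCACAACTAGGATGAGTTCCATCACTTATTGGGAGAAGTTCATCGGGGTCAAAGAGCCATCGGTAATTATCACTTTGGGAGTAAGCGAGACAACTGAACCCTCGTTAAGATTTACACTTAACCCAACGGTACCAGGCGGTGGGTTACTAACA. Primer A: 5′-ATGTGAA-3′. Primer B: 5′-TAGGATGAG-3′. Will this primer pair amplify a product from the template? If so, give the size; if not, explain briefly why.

No product — the primers' 3' ends point away from each other.

Primer A (ATGTGAA) has reverse complement TTCACAT, which matches the top strand at positions 12–18; primer A anneals to the top strand there with its 3' end pointing upstream toward position 12.
Primer B (TAGGATGAG) matches the top strand directly at positions 51–59; it anneals to the bottom strand with its 3' end pointing downstream toward position 59.
The 3' ends diverge (primer A extends toward position 1, primer B toward position 195), so the primers never converge on a shared product.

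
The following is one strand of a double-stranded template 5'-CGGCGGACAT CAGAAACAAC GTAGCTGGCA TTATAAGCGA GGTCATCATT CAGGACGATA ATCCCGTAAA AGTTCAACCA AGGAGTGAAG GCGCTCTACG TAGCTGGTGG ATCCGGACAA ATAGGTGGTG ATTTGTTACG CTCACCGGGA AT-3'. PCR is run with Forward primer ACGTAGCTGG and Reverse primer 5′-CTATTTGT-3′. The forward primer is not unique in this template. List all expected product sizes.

106 bp, 27 bp

The forward primer ACGTAGCTGG matches the top strand at positions 19–28, 98–107.
The reverse primer's reverse complement is ACAAATAG, matching at positions 117–124.
Each forward site pairs with the reverse site to give a product ending at position 124: sizes 106, 27 bp.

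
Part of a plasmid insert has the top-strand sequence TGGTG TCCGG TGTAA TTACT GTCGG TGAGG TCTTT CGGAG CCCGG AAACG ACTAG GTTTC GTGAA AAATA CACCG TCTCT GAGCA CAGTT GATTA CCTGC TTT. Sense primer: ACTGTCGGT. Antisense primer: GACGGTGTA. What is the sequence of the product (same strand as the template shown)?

5'-ACTGTCGGTGAGGTCTTTCGGAGCCCGGAAACGACTAGGTTTCGTGAAAAATACACCGTC-3'

The forward primer matches the template at positions 18–26.
Reverse complement of the reverse primer: TACACCGTC. This occurs on the top strand at positions 69–77.
The product is the template from position 18 through 77 (60 bp).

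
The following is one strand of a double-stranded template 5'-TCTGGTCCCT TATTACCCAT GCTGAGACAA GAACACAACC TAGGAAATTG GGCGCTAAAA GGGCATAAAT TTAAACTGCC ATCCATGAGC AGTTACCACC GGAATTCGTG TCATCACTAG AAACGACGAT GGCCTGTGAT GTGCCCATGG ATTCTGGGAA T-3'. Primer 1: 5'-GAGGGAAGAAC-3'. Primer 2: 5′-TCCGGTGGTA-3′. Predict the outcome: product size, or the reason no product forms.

Primer 1 (GAGGGAAGAAC) does not match the top strand, and its reverse complement GTTCTTCCCTC does not match either.
With no annealing site for primer 1, no amplification occurs.

No product — primer 1 has no binding site in the template.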